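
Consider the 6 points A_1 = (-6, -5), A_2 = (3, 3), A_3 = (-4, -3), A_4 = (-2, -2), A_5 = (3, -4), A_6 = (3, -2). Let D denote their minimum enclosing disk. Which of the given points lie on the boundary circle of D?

A_1, A_2

The minimum enclosing circle of a finite set is fixed by two of the points (as a diameter) or three (as a circumcircle).
The farthest pair is A_1–A_2 with squared distance 145. The circle on this segment as diameter has centre (-1.5, -1) and r² = 145/4 = 36.25.
Check A_3: distance² to centre = 10.25 ≤ 36.25, so it lies inside.
All remaining points lie in this disk, and no smaller disk contains both endpoints, so this is the minimum enclosing circle.
The points at distance exactly r from the centre are A_1, A_2 — 2 points.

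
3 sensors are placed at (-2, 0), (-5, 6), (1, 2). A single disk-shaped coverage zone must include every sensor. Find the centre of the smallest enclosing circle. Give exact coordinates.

(-2.25, 3.625)

Call the three points A, B, C in the order given.
Side lengths²: AB² = 45, AC² = 13, BC² = 52.
Since BC² = 52 < 45 + 13 = 58, the triangle is acute, so the smallest enclosing circle is the circumcircle.
Circumcentre = (-2.25, 3.625), r² = 13.203125.
Centre = (-2.25, 3.625).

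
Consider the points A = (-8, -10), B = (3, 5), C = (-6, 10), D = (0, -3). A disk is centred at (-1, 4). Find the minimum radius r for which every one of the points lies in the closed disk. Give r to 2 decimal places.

15.65

The required radius is the distance from (-1, 4) to the farthest point.
Squared distances: 245, 17, 61, 50.
Maximum is 245, attained at A.
r = √245 ≈ 15.65.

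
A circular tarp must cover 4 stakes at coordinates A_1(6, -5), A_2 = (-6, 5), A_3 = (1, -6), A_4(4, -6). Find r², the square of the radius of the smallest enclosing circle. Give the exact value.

61

The minimum enclosing circle of a finite set is fixed by two of the points (as a diameter) or three (as a circumcircle).
The farthest pair is A_1–A_2 with squared distance 244. The circle on this segment as diameter has centre (0, 0) and r² = 244/4 = 61.
Check A_3: distance² to centre = 37 ≤ 61, so it lies inside.
All remaining points lie in this disk, and no smaller disk contains both endpoints, so this is the minimum enclosing circle.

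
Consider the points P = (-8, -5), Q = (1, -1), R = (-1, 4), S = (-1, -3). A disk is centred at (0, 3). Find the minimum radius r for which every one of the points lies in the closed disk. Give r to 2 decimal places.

The required radius is the distance from (0, 3) to the farthest point.
Squared distances: 128, 17, 2, 37.
Maximum is 128, attained at P.
r = √128 ≈ 11.31.

11.31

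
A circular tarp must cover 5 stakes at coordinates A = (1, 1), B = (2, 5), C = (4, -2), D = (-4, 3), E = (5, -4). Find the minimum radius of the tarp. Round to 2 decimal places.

The minimum enclosing circle of a finite set is fixed by two of the points (as a diameter) or three (as a circumcircle).
The farthest pair is D–E with squared distance 130. The circle on this segment as diameter has centre (0.5, -0.5) and r² = 130/4 = 32.5.
Check A: distance² to centre = 2.5 ≤ 32.5, so it lies inside.
All remaining points lie in this disk, and no smaller disk contains both endpoints, so this is the minimum enclosing circle.
r = √(32.5) ≈ 5.70.

5.70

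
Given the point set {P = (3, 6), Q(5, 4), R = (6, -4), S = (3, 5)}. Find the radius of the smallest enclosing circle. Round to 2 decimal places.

5.22

A smallest enclosing disk is always determined by at most three of the input points on its boundary.
The farthest pair is P–R with squared distance 109. The circle on this segment as diameter has centre (4.5, 1) and r² = 109/4 = 27.25.
Check Q: distance² to centre = 9.25 ≤ 27.25, so it lies inside.
All remaining points lie in this disk, and no smaller disk contains both endpoints, so this is the minimum enclosing circle.
r = √(27.25) ≈ 5.22.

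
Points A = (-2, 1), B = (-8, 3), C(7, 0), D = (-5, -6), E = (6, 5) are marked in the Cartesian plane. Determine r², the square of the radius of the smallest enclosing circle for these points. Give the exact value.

By Welzl's lemma the MEC is supported by two points (diametrically opposite) or three points (on a circumcircle).
The minimum enclosing circle is determined by three boundary points: B, D, E.
Their circumcentre is (-0.5, 0.5) with r² = 62.5.
The farthest remaining point C is at distance² 56.5 ≤ 62.5.

62.5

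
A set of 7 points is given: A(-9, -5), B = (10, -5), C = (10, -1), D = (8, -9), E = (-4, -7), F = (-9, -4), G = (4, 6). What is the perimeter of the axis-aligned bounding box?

Width = max x − min x = 10 − (-9) = 19.
Height = max y − min y = 6 − (-9) = 15.
Perimeter = 2(19 + 15) = 68.

68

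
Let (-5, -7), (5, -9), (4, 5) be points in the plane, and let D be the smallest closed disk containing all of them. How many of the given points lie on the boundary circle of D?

3

Call the three points A, B, C in the order given.
Side lengths²: AB² = 104, AC² = 225, BC² = 197.
Since AC² = 225 < 197 + 104 = 301, the triangle is acute, so the smallest enclosing circle is the circumcircle.
Circumcentre = (53/46, -103/46), r² = 64025/1058.
The points at distance exactly r from the centre are (-5, -7), (5, -9), (4, 5) — 3 points.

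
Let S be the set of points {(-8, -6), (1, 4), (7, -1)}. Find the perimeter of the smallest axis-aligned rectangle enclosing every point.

Width = max x − min x = 7 − (-8) = 15.
Height = max y − min y = 4 − (-6) = 10.
Perimeter = 2(15 + 10) = 50.

50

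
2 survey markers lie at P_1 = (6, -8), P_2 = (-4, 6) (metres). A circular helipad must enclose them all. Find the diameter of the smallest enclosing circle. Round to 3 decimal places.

The smallest circle enclosing two points has them as diameter endpoints.
Centre = midpoint = (1, -1); r² = |P_1P_2|²/4 = 296/4 = 74.
Diameter = 2r = 2√74 ≈ 17.205.

17.205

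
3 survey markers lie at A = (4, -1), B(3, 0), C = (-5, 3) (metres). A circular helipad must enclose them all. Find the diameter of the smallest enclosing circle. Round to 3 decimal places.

9.849

Side lengths²: AB² = 2, AC² = 97, BC² = 73.
Since AC² = 97 ≥ 73 + 2 = 75, the angle opposite AC is not acute, so the smallest enclosing circle has AC as diameter.
Centre = midpoint of AC = (-0.5, 1), r² = 97/4 = 24.25.
Diameter = 2r = 2√(24.25) ≈ 9.849.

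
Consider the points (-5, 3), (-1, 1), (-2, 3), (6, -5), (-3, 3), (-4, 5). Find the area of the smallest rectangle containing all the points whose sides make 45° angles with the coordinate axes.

In coordinates u = x + y, v = x − y the rectangle is axis-aligned; the map (x,y)→(u,v) scales areas by 2.
u-values: -2, 0, 1, 1, 0, 1; range = 1 − (-2) = 3.
v-values: -8, -2, -5, 11, -6, -9; range = 11 − (-9) = 20.
Area = (3 × 20) / 2 = 30.

30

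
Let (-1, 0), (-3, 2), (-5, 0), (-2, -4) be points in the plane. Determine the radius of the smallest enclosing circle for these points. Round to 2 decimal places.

A smallest enclosing disk is always determined by at most three of the input points on its boundary.
The farthest pair is (-3, 2)–(-2, -4) with squared distance 37. The circle on this segment as diameter has centre (-2.5, -1) and r² = 37/4 = 9.25.
Check (-1, 0): distance² to centre = 3.25 ≤ 9.25, so it lies inside.
All remaining points lie in this disk, and no smaller disk contains both endpoints, so this is the minimum enclosing circle.
r = √(9.25) ≈ 3.04.

3.04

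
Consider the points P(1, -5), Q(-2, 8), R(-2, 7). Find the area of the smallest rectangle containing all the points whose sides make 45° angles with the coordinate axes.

80

In coordinates u = x + y, v = x − y the rectangle is axis-aligned; the map (x,y)→(u,v) scales areas by 2.
u-values: -4, 6, 5; range = 6 − (-4) = 10.
v-values: 6, -10, -9; range = 6 − (-10) = 16.
Area = (10 × 16) / 2 = 80.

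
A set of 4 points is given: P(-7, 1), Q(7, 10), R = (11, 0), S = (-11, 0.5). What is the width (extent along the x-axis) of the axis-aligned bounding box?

22

max x = 11, min x = -11, so width = 22.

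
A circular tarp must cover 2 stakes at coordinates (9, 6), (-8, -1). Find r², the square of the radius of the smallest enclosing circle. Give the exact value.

The smallest circle enclosing two points has them as diameter endpoints.
Centre = midpoint = (0.5, 2.5); r² = |(9, 6)−(-8, -1)|²/4 = 338/4 = 84.5.

84.5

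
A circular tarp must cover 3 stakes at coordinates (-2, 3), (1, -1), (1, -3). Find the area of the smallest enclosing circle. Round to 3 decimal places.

Call the three points A, B, C in the order given.
Side lengths²: AB² = 25, AC² = 45, BC² = 4.
Since AC² = 45 ≥ 25 + 4 = 29, the angle opposite AC is not acute, so the smallest enclosing circle has AC as diameter.
Centre = midpoint of AC = (-0.5, 0), r² = 45/4 = 11.25.
Area = π·r² = π·11.25 ≈ 35.343.

35.343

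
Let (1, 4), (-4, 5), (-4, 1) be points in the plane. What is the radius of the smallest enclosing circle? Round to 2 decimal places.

Call the three points A, B, C in the order given.
Side lengths²: AB² = 26, AC² = 34, BC² = 16.
Since AC² = 34 < 26 + 16 = 42, the triangle is acute, so the smallest enclosing circle is the circumcircle.
Circumcentre = (-1.8, 3), r² = 8.84.
r = √(8.84) ≈ 2.97.

2.97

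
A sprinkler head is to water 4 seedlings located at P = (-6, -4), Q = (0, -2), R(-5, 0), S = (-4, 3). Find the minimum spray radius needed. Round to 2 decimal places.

The minimum enclosing circle of a finite set is fixed by two of the points (as a diameter) or three (as a circumcircle).
The minimum enclosing circle is determined by three boundary points: P, Q, S.
Their circumcentre is (-141/38, -33/38) with r² = 10865/722.
The farthest remaining point R is at distance² 1745/722 ≤ 10865/722.
r = √(10865/722) ≈ 3.88.

3.88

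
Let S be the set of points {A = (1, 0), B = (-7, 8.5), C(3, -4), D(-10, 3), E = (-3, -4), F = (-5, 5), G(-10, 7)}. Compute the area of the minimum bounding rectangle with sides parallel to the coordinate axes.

x ranges over [-10, 3], width 13.
y ranges over [-4, 8.5], height 12.5.
Area = 13 × 12.5 = 162.5.

162.5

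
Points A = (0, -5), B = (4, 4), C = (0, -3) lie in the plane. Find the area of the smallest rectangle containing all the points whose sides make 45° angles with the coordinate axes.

In coordinates u = x + y, v = x − y the rectangle is axis-aligned; the map (x,y)→(u,v) scales areas by 2.
u-values: -5, 8, -3; range = 8 − (-5) = 13.
v-values: 5, 0, 3; range = 5 − 0 = 5.
Area = (13 × 5) / 2 = 32.5.

32.5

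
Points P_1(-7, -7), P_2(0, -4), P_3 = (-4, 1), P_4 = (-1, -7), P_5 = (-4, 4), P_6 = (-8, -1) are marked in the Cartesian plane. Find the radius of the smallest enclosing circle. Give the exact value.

65/11

The minimum enclosing circle is determined by three boundary points: P_1, P_4, P_5.
Their circumcentre is (-4, -21/11) with r² = 4225/121.
The farthest remaining point P_2 is at distance² 2465/121 ≤ 4225/121.
r = √(4225/121) = 65/11.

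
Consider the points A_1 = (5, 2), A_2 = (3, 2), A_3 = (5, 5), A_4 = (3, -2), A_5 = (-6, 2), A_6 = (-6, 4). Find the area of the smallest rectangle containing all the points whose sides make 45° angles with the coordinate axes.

105

In coordinates u = x + y, v = x − y the rectangle is axis-aligned; the map (x,y)→(u,v) scales areas by 2.
u-values: 7, 5, 10, 1, -4, -2; range = 10 − (-4) = 14.
v-values: 3, 1, 0, 5, -8, -10; range = 5 − (-10) = 15.
Area = (14 × 15) / 2 = 105.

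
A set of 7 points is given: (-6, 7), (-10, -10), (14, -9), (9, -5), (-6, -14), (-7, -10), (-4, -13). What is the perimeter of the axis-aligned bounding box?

Width = max x − min x = 14 − (-10) = 24.
Height = max y − min y = 7 − (-14) = 21.
Perimeter = 2(24 + 21) = 90.

90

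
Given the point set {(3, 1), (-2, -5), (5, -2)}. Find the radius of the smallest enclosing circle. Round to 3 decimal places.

3.972

Call the three points A, B, C in the order given.
Side lengths²: AB² = 61, AC² = 13, BC² = 58.
Since AB² = 61 < 58 + 13 = 71, the triangle is acute, so the smallest enclosing circle is the circumcircle.
Circumcentre = (19/18, -133/54), r² = 22997/1458.
r = √(22997/1458) ≈ 3.972.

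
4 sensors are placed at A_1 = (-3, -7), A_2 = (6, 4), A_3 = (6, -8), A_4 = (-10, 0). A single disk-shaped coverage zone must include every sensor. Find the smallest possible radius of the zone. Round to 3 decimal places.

9.220

A smallest enclosing disk is always determined by at most three of the input points on its boundary.
The minimum enclosing circle is determined by three boundary points: A_2, A_3, A_4.
Their circumcentre is (-1, -2) with r² = 85.
The farthest remaining point A_1 is at distance² 29 ≤ 85.
r = √85 ≈ 9.220.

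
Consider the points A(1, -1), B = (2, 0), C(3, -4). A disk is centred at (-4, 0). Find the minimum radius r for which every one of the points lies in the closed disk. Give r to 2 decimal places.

The required radius is the distance from (-4, 0) to the farthest point.
Squared distances: 26, 36, 65.
Maximum is 65, attained at C.
r = √65 ≈ 8.06.

8.06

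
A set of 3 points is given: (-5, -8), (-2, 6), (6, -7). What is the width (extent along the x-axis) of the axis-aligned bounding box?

max x = 6, min x = -5, so width = 11.

11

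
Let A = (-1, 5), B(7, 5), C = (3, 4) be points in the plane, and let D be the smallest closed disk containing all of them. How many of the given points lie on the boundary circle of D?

Side lengths²: AB² = 64, AC² = 17, BC² = 17.
Since AB² = 64 ≥ 17 + 17 = 34, the angle opposite AB is not acute, so the smallest enclosing circle has AB as diameter.
Centre = midpoint of AB = (3, 5), r² = 64/4 = 16.
The points at distance exactly r from the centre are A, B — 2 points.

2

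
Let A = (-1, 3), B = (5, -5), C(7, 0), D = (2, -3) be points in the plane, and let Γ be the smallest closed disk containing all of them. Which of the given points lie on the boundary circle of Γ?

The minimum enclosing circle is determined by three boundary points: A, B, C.
Their circumcentre is (48/23, -43/46) with r² = 52925/2116.
The farthest remaining point D is at distance² 9041/2116 ≤ 52925/2116.
The points at distance exactly r from the centre are A, B, C — 3 points.

A, B, C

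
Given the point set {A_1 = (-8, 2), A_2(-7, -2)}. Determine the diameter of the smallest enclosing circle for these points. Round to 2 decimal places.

The smallest circle enclosing two points has them as diameter endpoints.
Centre = midpoint = (-7.5, 0); r² = |A_1A_2|²/4 = 17/4 = 4.25.
Diameter = 2r = 2√(4.25) ≈ 4.12.

4.12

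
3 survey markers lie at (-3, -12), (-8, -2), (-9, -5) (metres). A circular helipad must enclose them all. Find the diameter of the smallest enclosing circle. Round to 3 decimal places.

11.180

Call the three points A, B, C in the order given.
Side lengths²: AB² = 125, AC² = 85, BC² = 10.
Since AB² = 125 ≥ 85 + 10 = 95, the angle opposite AB is not acute, so the smallest enclosing circle has AB as diameter.
Centre = midpoint of AB = (-5.5, -7), r² = 125/4 = 31.25.
Diameter = 2r = 2√(31.25) ≈ 11.180.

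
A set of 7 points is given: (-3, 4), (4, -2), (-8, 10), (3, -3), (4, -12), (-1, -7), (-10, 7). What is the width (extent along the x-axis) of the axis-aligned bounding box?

14

max x = 4, min x = -10, so width = 14.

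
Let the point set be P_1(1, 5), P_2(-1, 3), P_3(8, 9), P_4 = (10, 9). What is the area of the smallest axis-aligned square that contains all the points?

The bounding box has width 11 and height 6.
An axis-aligned square enclosing the set must have side ≥ max(width, height).
So the minimum side is max(11, 6) = 11.
Area = 11² = 121.

121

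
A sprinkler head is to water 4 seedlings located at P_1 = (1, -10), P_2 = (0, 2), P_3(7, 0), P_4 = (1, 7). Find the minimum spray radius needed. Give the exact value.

8.5

The farthest pair is P_1–P_4 with squared distance 289. The circle on this segment as diameter has centre (1, -1.5) and r² = 289/4 = 72.25.
Check P_2: distance² to centre = 13.25 ≤ 72.25, so it lies inside.
All remaining points lie in this disk, and no smaller disk contains both endpoints, so this is the minimum enclosing circle.
r = √(72.25) = 8.5.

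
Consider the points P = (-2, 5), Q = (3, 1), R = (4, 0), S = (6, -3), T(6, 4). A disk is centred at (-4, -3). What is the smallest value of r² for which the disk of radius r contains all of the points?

149

The required radius is the distance from (-4, -3) to the farthest point.
Squared distances: 68, 65, 73, 100, 149.
Maximum is 149, attained at T.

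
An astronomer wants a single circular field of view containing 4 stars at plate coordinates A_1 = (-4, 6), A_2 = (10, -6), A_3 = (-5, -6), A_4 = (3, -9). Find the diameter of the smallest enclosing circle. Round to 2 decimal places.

18.50

The minimum enclosing circle is determined by three boundary points: A_1, A_2, A_3.
Their circumcentre is (2.5, -7/12) with r² = 12325/144.
The farthest remaining point A_4 is at distance² 10237/144 ≤ 12325/144.
Diameter = 2r = 2√(12325/144) ≈ 18.50.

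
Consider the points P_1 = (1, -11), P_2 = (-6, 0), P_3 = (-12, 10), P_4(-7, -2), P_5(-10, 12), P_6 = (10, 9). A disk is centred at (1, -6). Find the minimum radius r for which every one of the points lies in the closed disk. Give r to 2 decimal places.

21.10

The required radius is the distance from (1, -6) to the farthest point.
Squared distances: 25, 85, 425, 80, 445, 306.
Maximum is 445, attained at P_5.
r = √445 ≈ 21.10.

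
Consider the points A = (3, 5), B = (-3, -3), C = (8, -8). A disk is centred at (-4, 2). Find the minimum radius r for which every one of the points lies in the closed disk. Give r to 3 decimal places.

15.620

The required radius is the distance from (-4, 2) to the farthest point.
Squared distances: 58, 26, 244.
Maximum is 244, attained at C.
r = √244 ≈ 15.620.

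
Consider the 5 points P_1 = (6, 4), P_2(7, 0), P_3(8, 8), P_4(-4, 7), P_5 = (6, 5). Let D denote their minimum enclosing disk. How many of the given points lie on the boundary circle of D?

3

By Welzl's lemma the MEC is supported by two points (diametrically opposite) or three points (on a circumcircle).
The minimum enclosing circle is determined by three boundary points: P_2, P_3, P_4.
Their circumcentre is (85/38, 177/38) with r² = 32045/722.
The farthest remaining point P_1 is at distance² 10537/722 ≤ 32045/722.
The points at distance exactly r from the centre are P_2, P_3, P_4 — 3 points.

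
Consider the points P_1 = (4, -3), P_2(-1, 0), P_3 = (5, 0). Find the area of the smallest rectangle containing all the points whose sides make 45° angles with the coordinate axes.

In coordinates u = x + y, v = x − y the rectangle is axis-aligned; the map (x,y)→(u,v) scales areas by 2.
u-values: 1, -1, 5; range = 5 − (-1) = 6.
v-values: 7, -1, 5; range = 7 − (-1) = 8.
Area = (6 × 8) / 2 = 24.

24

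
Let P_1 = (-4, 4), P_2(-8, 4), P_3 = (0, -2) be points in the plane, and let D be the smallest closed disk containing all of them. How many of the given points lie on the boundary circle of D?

Side lengths²: P_1P_2² = 16, P_1P_3² = 52, P_2P_3² = 100.
Since P_2P_3² = 100 ≥ 52 + 16 = 68, the angle opposite P_2P_3 is not acute, so the smallest enclosing circle has P_2P_3 as diameter.
Centre = midpoint of P_2P_3 = (-4, 1), r² = 100/4 = 25.
The points at distance exactly r from the centre are P_2, P_3 — 2 points.

2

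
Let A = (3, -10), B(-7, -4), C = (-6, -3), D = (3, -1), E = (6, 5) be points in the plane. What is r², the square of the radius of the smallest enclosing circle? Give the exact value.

By Welzl's lemma the MEC is supported by two points (diametrically opposite) or three points (on a circumcircle).
The minimum enclosing circle is determined by three boundary points: A, B, E.
Their circumcentre is (31/28, -51/28) with r² = 27625/392.
The farthest remaining point C is at distance² 20345/392 ≤ 27625/392.

27625/392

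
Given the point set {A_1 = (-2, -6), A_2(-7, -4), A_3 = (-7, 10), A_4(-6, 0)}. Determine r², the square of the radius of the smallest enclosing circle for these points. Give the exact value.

70.25

The minimum enclosing circle of a finite set is fixed by two of the points (as a diameter) or three (as a circumcircle).
The farthest pair is A_1–A_3 with squared distance 281. The circle on this segment as diameter has centre (-4.5, 2) and r² = 281/4 = 70.25.
Check A_2: distance² to centre = 42.25 ≤ 70.25, so it lies inside.
All remaining points lie in this disk, and no smaller disk contains both endpoints, so this is the minimum enclosing circle.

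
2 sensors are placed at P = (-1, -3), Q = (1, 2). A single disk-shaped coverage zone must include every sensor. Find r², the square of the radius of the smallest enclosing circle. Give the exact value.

The smallest circle enclosing two points has them as diameter endpoints.
Centre = midpoint = (0, -0.5); r² = |PQ|²/4 = 29/4 = 7.25.

7.25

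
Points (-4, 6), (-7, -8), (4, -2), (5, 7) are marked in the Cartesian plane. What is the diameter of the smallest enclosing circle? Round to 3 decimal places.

19.209

The farthest pair is (-7, -8)–(5, 7) with squared distance 369. The circle on this segment as diameter has centre (-1, -0.5) and r² = 369/4 = 92.25.
Check (-4, 6): distance² to centre = 51.25 ≤ 92.25, so it lies inside.
All remaining points lie in this disk, and no smaller disk contains both endpoints, so this is the minimum enclosing circle.
Diameter = 2r = 2√(92.25) ≈ 19.209.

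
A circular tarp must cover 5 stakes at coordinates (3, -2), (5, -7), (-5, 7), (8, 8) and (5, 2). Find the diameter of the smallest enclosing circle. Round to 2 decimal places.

By Welzl's lemma the MEC is supported by two points (diametrically opposite) or three points (on a circumcircle).
The minimum enclosing circle is determined by three boundary points: (5, -7), (-5, 7), (8, 8).
Their circumcentre is (1.96875, 1.40625) with r² = 79.853515625.
The farthest remaining point (3, -2) is at distance² 12.666015625 ≤ 79.853515625.
Diameter = 2r = 2√(79.853515625) ≈ 17.87.

17.87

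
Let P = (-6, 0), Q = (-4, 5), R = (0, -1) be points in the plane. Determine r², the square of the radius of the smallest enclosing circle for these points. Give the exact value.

13.6220703125

Side lengths²: PQ² = 29, PR² = 37, QR² = 52.
Since QR² = 52 < 37 + 29 = 66, the triangle is acute, so the smallest enclosing circle is the circumcircle.
Circumcentre = (-2.65625, 1.5625), r² = 13.6220703125.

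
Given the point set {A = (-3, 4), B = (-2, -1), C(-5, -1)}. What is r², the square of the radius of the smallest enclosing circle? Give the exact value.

7.54

Side lengths²: AB² = 26, AC² = 29, BC² = 9.
Since AC² = 29 < 26 + 9 = 35, the triangle is acute, so the smallest enclosing circle is the circumcircle.
Circumcentre = (-3.5, 1.3), r² = 7.54.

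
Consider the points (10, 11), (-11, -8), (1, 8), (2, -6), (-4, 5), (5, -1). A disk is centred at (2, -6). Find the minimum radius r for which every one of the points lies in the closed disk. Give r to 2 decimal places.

18.79

The required radius is the distance from (2, -6) to the farthest point.
Squared distances: 353, 173, 197, 0, 157, 34.
Maximum is 353, attained at (10, 11).
r = √353 ≈ 18.79.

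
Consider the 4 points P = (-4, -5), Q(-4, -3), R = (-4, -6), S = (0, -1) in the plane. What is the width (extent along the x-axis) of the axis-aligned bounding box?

max x = 0, min x = -4, so width = 4.

4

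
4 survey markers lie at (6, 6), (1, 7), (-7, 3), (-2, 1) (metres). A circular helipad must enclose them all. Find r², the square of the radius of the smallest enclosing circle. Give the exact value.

By Welzl's lemma the MEC is supported by two points (diametrically opposite) or three points (on a circumcircle).
The farthest pair is (6, 6)–(-7, 3) with squared distance 178. The circle on this segment as diameter has centre (-0.5, 4.5) and r² = 178/4 = 44.5.
Check (1, 7): distance² to centre = 8.5 ≤ 44.5, so it lies inside.
All remaining points lie in this disk, and no smaller disk contains both endpoints, so this is the minimum enclosing circle.

44.5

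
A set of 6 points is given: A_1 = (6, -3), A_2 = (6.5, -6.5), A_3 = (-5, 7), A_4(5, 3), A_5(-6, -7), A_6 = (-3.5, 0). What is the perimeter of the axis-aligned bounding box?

Width = max x − min x = 6.5 − (-6) = 12.5.
Height = max y − min y = 7 − (-7) = 14.
Perimeter = 2(12.5 + 14) = 53.

53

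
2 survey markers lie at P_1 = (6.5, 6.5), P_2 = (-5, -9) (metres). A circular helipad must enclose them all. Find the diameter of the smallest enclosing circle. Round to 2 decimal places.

19.30

The smallest circle enclosing two points has them as diameter endpoints.
Centre = midpoint = (0.75, -1.25); r² = |P_1P_2|²/4 = 372.5/4 = 93.125.
Diameter = 2r = 2√(93.125) ≈ 19.30.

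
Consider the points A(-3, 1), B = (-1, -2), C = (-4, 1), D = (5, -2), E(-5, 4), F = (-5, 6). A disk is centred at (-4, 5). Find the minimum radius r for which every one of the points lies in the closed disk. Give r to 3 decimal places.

11.402

The required radius is the distance from (-4, 5) to the farthest point.
Squared distances: 17, 58, 16, 130, 2, 2.
Maximum is 130, attained at D.
r = √130 ≈ 11.402.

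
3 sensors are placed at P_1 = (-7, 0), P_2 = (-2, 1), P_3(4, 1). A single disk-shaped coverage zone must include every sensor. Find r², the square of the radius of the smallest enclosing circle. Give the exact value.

Side lengths²: P_1P_2² = 26, P_1P_3² = 122, P_2P_3² = 36.
Since P_1P_3² = 122 ≥ 36 + 26 = 62, the angle opposite P_1P_3 is not acute, so the smallest enclosing circle has P_1P_3 as diameter.
Centre = midpoint of P_1P_3 = (-1.5, 0.5), r² = 122/4 = 30.5.

30.5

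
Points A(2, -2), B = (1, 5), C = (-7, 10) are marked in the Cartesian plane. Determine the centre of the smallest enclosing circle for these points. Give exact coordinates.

(-2.5, 4)

Side lengths²: AB² = 50, AC² = 225, BC² = 89.
Since AC² = 225 ≥ 89 + 50 = 139, the angle opposite AC is not acute, so the smallest enclosing circle has AC as diameter.
Centre = midpoint of AC = (-2.5, 4), r² = 225/4 = 56.25.
Centre = (-2.5, 4).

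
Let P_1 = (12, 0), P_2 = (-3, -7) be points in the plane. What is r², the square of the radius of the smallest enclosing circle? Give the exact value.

68.5

The smallest circle enclosing two points has them as diameter endpoints.
Centre = midpoint = (4.5, -3.5); r² = |P_1P_2|²/4 = 274/4 = 68.5.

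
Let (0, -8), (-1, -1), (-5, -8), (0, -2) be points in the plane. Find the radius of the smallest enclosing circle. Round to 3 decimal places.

4.072

The minimum enclosing circle of a finite set is fixed by two of the points (as a diameter) or three (as a circumcircle).
The minimum enclosing circle is determined by three boundary points: (0, -8), (-1, -1), (-5, -8).
Their circumcentre is (-2.5, -67/14) with r² = 1625/98.
The farthest remaining point (0, -2) is at distance² 1373/98 ≤ 1625/98.
r = √(1625/98) ≈ 4.072.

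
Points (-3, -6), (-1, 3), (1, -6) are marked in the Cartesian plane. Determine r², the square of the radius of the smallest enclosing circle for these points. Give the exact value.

7225/324

Call the three points A, B, C in the order given.
Side lengths²: AB² = 85, AC² = 16, BC² = 85.
Since BC² = 85 < 85 + 16 = 101, the triangle is acute, so the smallest enclosing circle is the circumcircle.
Circumcentre = (-1, -31/18), r² = 7225/324.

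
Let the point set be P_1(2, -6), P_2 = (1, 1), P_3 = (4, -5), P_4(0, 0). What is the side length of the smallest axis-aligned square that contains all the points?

The bounding box has width 4 and height 7.
An axis-aligned square enclosing the set must have side ≥ max(width, height).
So the minimum side is max(4, 7) = 7.

7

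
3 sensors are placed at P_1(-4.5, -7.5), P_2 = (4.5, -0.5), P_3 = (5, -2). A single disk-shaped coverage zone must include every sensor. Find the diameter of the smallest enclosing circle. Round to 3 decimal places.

Side lengths²: P_1P_2² = 130, P_1P_3² = 120.5, P_2P_3² = 2.5.
Since P_1P_2² = 130 ≥ 120.5 + 2.5 = 123, the angle opposite P_1P_2 is not acute, so the smallest enclosing circle has P_1P_2 as diameter.
Centre = midpoint of P_1P_2 = (0, -4), r² = 130/4 = 32.5.
Diameter = 2r = 2√(32.5) ≈ 11.402.

11.402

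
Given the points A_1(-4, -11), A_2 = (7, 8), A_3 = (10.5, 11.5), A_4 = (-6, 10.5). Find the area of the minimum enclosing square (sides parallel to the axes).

The bounding box has width 16.5 and height 22.5.
An axis-aligned square enclosing the set must have side ≥ max(width, height).
So the minimum side is max(16.5, 22.5) = 22.5.
Area = 22.5² = 506.25.

506.25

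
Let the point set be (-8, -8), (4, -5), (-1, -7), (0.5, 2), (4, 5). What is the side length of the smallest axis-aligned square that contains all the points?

13

The bounding box has width 12 and height 13.
An axis-aligned square enclosing the set must have side ≥ max(width, height).
So the minimum side is max(12, 13) = 13.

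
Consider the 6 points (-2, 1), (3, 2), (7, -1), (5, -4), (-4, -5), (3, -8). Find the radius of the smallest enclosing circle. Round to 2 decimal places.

By Welzl's lemma the MEC is supported by two points (diametrically opposite) or three points (on a circumcircle).
The farthest pair is (7, -1)–(-4, -5) with squared distance 137. The circle on this segment as diameter has centre (1.5, -3) and r² = 137/4 = 34.25.
Check (-2, 1): distance² to centre = 28.25 ≤ 34.25, so it lies inside.
All remaining points lie in this disk, and no smaller disk contains both endpoints, so this is the minimum enclosing circle.
r = √(34.25) ≈ 5.85.

5.85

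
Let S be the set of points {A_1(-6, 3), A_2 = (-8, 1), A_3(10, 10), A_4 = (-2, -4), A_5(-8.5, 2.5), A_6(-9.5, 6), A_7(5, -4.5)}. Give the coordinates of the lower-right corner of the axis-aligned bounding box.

x-range [-9.5, 10], y-range [-4.5, 10].
The lower-right corner is (10, -4.5).

(10, -4.5)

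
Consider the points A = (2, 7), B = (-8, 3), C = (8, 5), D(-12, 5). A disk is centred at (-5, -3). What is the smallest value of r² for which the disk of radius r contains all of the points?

233

The required radius is the distance from (-5, -3) to the farthest point.
Squared distances: 149, 45, 233, 113.
Maximum is 233, attained at C.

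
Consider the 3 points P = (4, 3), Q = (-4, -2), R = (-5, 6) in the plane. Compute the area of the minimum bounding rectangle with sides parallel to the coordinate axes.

72

x ranges over [-5, 4], width 9.
y ranges over [-2, 6], height 8.
Area = 9 × 8 = 72.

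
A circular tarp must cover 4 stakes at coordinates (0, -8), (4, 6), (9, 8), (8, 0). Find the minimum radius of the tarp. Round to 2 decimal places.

9.18

The minimum enclosing circle of a finite set is fixed by two of the points (as a diameter) or three (as a circumcircle).
The farthest pair is (0, -8)–(9, 8) with squared distance 337. The circle on this segment as diameter has centre (4.5, 0) and r² = 337/4 = 84.25.
Check (4, 6): distance² to centre = 36.25 ≤ 84.25, so it lies inside.
All remaining points lie in this disk, and no smaller disk contains both endpoints, so this is the minimum enclosing circle.
r = √(84.25) ≈ 9.18.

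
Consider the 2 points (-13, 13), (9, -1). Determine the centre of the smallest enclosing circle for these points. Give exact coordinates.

The smallest circle enclosing two points has them as diameter endpoints.
Centre = midpoint = (-2, 6); r² = |(-13, 13)−(9, -1)|²/4 = 680/4 = 170.
Centre = (-2, 6).

(-2, 6)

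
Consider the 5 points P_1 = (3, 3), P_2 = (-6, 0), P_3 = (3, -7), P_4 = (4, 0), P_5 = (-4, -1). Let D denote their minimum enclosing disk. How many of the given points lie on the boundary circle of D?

By Welzl's lemma the MEC is supported by two points (diametrically opposite) or three points (on a circumcircle).
The minimum enclosing circle is determined by three boundary points: P_1, P_2, P_3.
Their circumcentre is (-1/3, -2) with r² = 325/9.
The farthest remaining point P_4 is at distance² 205/9 ≤ 325/9.
The points at distance exactly r from the centre are P_1, P_2, P_3 — 3 points.

3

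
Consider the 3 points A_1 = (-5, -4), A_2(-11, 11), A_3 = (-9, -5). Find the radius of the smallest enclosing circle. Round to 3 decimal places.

8.137

Side lengths²: A_1A_2² = 261, A_1A_3² = 17, A_2A_3² = 260.
Since A_1A_2² = 261 < 260 + 17 = 277, the triangle is acute, so the smallest enclosing circle is the circumcircle.
Circumcentre = (-98/11, 69/22), r² = 32045/484.
r = √(32045/484) ≈ 8.137.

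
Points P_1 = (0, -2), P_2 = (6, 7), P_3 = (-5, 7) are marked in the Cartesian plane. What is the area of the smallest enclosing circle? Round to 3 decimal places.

120.253

Side lengths²: P_1P_2² = 117, P_1P_3² = 106, P_2P_3² = 121.
Since P_2P_3² = 121 < 117 + 106 = 223, the triangle is acute, so the smallest enclosing circle is the circumcircle.
Circumcentre = (0.5, 25/6), r² = 689/18.
Area = π·r² = π·689/18 ≈ 120.253.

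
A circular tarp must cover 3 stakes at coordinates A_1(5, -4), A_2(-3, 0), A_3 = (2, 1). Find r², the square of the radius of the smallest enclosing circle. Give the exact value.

20

Side lengths²: A_1A_2² = 80, A_1A_3² = 34, A_2A_3² = 26.
Since A_1A_2² = 80 ≥ 34 + 26 = 60, the angle opposite A_1A_2 is not acute, so the smallest enclosing circle has A_1A_2 as diameter.
Centre = midpoint of A_1A_2 = (1, -2), r² = 80/4 = 20.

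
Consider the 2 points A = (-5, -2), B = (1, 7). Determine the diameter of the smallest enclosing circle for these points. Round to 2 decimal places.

The smallest circle enclosing two points has them as diameter endpoints.
Centre = midpoint = (-2, 2.5); r² = |AB|²/4 = 117/4 = 29.25.
Diameter = 2r = 2√(29.25) ≈ 10.82.

10.82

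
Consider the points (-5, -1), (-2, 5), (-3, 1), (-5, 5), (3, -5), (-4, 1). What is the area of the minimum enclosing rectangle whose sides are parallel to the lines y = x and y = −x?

In coordinates u = x + y, v = x − y the rectangle is axis-aligned; the map (x,y)→(u,v) scales areas by 2.
u-values: -6, 3, -2, 0, -2, -3; range = 3 − (-6) = 9.
v-values: -4, -7, -4, -10, 8, -5; range = 8 − (-10) = 18.
Area = (9 × 18) / 2 = 81.

81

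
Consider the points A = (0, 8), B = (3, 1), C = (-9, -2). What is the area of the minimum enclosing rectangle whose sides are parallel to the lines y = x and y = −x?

95

In coordinates u = x + y, v = x − y the rectangle is axis-aligned; the map (x,y)→(u,v) scales areas by 2.
u-values: 8, 4, -11; range = 8 − (-11) = 19.
v-values: -8, 2, -7; range = 2 − (-8) = 10.
Area = (19 × 10) / 2 = 95.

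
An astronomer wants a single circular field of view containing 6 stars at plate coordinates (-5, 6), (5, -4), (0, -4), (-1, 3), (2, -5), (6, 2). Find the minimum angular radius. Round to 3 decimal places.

7.071

By Welzl's lemma the MEC is supported by two points (diametrically opposite) or three points (on a circumcircle).
The farthest pair is (-5, 6)–(5, -4) with squared distance 200. The circle on this segment as diameter has centre (0, 1) and r² = 200/4 = 50.
Check (0, -4): distance² to centre = 25 ≤ 50, so it lies inside.
All remaining points lie in this disk, and no smaller disk contains both endpoints, so this is the minimum enclosing circle.
r = √50 ≈ 7.071.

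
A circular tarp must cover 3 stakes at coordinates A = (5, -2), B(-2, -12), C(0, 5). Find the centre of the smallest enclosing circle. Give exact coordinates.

(-1, -3.5)

Side lengths²: AB² = 149, AC² = 74, BC² = 293.
Since BC² = 293 ≥ 149 + 74 = 223, the angle opposite BC is not acute, so the smallest enclosing circle has BC as diameter.
Centre = midpoint of BC = (-1, -3.5), r² = 293/4 = 73.25.
Centre = (-1, -3.5).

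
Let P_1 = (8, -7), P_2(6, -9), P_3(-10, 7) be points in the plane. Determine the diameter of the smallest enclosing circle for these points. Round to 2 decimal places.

22.80

Side lengths²: P_1P_2² = 8, P_1P_3² = 520, P_2P_3² = 512.
Since P_1P_3² = 520 ≥ 512 + 8 = 520, the angle opposite P_1P_3 is not acute, so the smallest enclosing circle has P_1P_3 as diameter.
Centre = midpoint of P_1P_3 = (-1, 0), r² = 520/4 = 130.
Diameter = 2r = 2√130 ≈ 22.80.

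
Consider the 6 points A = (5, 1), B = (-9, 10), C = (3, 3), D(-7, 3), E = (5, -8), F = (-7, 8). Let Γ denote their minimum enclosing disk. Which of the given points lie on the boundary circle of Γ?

A smallest enclosing disk is always determined by at most three of the input points on its boundary.
The farthest pair is B–E with squared distance 520. The circle on this segment as diameter has centre (-2, 1) and r² = 520/4 = 130.
Check A: distance² to centre = 49 ≤ 130, so it lies inside.
All remaining points lie in this disk, and no smaller disk contains both endpoints, so this is the minimum enclosing circle.
The points at distance exactly r from the centre are B, E — 2 points.

B, E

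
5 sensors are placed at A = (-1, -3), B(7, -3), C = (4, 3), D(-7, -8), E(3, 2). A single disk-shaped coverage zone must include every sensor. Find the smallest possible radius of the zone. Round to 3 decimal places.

7.835

A smallest enclosing disk is always determined by at most three of the input points on its boundary.
The minimum enclosing circle is determined by three boundary points: B, C, D.
Their circumcentre is (-5/6, -19/6) with r² = 1105/18.
The farthest remaining point E is at distance² 745/18 ≤ 1105/18.
r = √(1105/18) ≈ 7.835.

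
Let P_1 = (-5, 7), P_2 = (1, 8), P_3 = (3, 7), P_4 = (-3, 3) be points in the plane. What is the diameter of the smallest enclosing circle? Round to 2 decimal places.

8.06

The minimum enclosing circle is determined by three boundary points: P_1, P_3, P_4.
Their circumcentre is (-1, 6.5) with r² = 16.25.
The farthest remaining point P_2 is at distance² 6.25 ≤ 16.25.
Diameter = 2r = 2√(16.25) ≈ 8.06.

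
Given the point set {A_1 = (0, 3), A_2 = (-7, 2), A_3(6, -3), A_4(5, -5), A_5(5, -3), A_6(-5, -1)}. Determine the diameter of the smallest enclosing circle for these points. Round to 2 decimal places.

13.96

A smallest enclosing disk is always determined by at most three of the input points on its boundary.
The minimum enclosing circle is determined by three boundary points: A_2, A_3, A_4.
Their circumcentre is (-41/62, -57/62) with r² = 93605/1922.
The farthest remaining point A_5 is at distance² 69921/1922 ≤ 93605/1922.
Diameter = 2r = 2√(93605/1922) ≈ 13.96.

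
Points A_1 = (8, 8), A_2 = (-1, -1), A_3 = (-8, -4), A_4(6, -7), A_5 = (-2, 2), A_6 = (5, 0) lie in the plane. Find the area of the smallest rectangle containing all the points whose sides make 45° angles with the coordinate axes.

In coordinates u = x + y, v = x − y the rectangle is axis-aligned; the map (x,y)→(u,v) scales areas by 2.
u-values: 16, -2, -12, -1, 0, 5; range = 16 − (-12) = 28.
v-values: 0, 0, -4, 13, -4, 5; range = 13 − (-4) = 17.
Area = (28 × 17) / 2 = 238.

238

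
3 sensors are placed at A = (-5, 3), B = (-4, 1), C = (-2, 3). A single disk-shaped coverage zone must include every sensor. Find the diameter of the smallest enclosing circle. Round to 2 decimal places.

3.16

Side lengths²: AB² = 5, AC² = 9, BC² = 8.
Since AC² = 9 < 8 + 5 = 13, the triangle is acute, so the smallest enclosing circle is the circumcircle.
Circumcentre = (-3.5, 2.5), r² = 2.5.
Diameter = 2r = 2√(2.5) ≈ 3.16.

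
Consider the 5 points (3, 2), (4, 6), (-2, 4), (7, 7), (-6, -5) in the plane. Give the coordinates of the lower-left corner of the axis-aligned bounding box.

(-6, -5)

x-range [-6, 7], y-range [-5, 7].
The lower-left corner is (-6, -5).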